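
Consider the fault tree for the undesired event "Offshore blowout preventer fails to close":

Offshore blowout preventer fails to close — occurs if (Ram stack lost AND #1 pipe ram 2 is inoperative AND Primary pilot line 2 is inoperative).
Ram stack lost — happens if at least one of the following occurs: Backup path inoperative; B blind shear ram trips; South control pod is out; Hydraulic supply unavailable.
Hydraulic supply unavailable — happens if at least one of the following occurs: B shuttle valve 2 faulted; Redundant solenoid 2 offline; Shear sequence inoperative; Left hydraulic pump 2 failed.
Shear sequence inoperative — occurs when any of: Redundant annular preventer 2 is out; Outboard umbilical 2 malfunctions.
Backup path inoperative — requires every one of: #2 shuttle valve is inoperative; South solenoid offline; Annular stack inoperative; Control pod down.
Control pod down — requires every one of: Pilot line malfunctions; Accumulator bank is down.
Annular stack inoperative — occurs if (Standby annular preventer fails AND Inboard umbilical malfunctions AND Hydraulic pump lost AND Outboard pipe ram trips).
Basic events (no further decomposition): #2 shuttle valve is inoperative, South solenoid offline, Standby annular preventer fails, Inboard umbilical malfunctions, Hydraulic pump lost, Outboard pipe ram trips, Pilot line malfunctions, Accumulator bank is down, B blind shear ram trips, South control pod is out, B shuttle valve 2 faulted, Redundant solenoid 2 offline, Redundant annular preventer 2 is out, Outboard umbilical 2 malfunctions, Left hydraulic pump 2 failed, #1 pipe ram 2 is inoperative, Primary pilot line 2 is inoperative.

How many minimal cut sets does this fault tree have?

8

Annular stack inoperative [AND]: one cut set from each child combined → 1 × 1 × 1 × 1 = 1 cut set(s).
Control pod down [AND]: one cut set from each child combined → 1 × 1 = 1 cut set(s).
Backup path inoperative [AND]: one cut set from each child combined → 1 × 1 × 1 × 1 = 1 cut set(s).
Shear sequence inoperative [OR]: union of children's cut sets → 2 cut set(s).
Hydraulic supply unavailable [OR]: union of children's cut sets → 5 cut set(s).
Ram stack lost [OR]: union of children's cut sets → 8 cut set(s).
Offshore blowout preventer fails to close [AND]: one cut set from each child combined → 8 × 1 × 1 = 8 cut set(s).
Minimal cut sets: {#1 pipe ram 2 is inoperative, #2 shuttle valve is inoperative, Accumulator bank is down, Hydraulic pump lost, Inboard umbilical malfunctions, Outboard pipe ram trips, Pilot line malfunctions, Primary pilot line 2 is inoperative, South solenoid offline, Standby annular preventer fails}; {#1 pipe ram 2 is inoperative, B blind shear ram trips, Primary pilot line 2 is inoperative}; {#1 pipe ram 2 is inoperative, Primary pilot line 2 is inoperative, South control pod is out}; {#1 pipe ram 2 is inoperative, B shuttle valve 2 faulted, Primary pilot line 2 is inoperative}; {#1 pipe ram 2 is inoperative, Primary pilot line 2 is inoperative, Redundant solenoid 2 offline}; {#1 pipe ram 2 is inoperative, Primary pilot line 2 is inoperative, Redundant annular preventer 2 is out}; {#1 pipe ram 2 is inoperative, Outboard umbilical 2 malfunctions, Primary pilot line 2 is inoperative}; {#1 pipe ram 2 is inoperative, Left hydraulic pump 2 failed, Primary pilot line 2 is inoperative}.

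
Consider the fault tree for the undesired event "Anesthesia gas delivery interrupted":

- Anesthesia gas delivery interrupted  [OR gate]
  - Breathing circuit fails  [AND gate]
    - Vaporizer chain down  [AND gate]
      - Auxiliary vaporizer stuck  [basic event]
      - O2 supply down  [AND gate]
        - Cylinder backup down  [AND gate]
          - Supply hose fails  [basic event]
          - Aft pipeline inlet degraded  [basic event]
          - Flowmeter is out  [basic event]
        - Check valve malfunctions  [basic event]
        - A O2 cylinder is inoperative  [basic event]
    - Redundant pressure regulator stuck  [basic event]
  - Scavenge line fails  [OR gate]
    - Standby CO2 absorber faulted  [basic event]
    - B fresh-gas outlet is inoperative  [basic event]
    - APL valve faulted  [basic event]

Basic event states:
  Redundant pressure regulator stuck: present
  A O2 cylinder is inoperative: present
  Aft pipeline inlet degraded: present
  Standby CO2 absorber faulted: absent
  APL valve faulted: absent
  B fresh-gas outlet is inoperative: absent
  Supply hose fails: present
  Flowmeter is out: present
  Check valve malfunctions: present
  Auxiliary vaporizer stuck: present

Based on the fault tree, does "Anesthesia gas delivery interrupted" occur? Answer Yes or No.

Yes

Cylinder backup down [AND]: Supply hose fails=occurs, Aft pipeline inlet degraded=occurs, Flowmeter is out=occurs → all inputs occur → occurs.
O2 supply down [AND]: Cylinder backup down=occurs, Check valve malfunctions=occurs, A O2 cylinder is inoperative=occurs → all inputs occur → occurs.
Vaporizer chain down [AND]: Auxiliary vaporizer stuck=occurs, O2 supply down=occurs → all inputs occur → occurs.
Breathing circuit fails [AND]: Vaporizer chain down=occurs, Redundant pressure regulator stuck=occurs → all inputs occur → occurs.
Scavenge line fails [OR]: Standby CO2 absorber faulted=not, B fresh-gas outlet is inoperative=not, APL valve faulted=not → no input occurs → does not occur.
Anesthesia gas delivery interrupted [OR]: Breathing circuit fails=occurs, Scavenge line fails=not → at least one input occurs → occurs.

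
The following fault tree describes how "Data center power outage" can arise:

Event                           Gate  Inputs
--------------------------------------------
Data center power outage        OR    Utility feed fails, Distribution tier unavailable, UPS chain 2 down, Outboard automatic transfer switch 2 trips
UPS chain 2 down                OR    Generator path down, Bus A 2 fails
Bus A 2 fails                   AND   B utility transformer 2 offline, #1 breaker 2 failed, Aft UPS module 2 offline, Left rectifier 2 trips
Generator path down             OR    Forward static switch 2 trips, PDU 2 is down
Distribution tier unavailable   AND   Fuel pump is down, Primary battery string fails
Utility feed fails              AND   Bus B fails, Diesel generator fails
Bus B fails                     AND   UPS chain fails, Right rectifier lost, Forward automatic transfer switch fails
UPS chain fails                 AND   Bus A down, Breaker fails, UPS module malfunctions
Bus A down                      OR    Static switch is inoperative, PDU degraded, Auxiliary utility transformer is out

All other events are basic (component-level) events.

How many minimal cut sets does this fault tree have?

Bus A down [OR]: union of children's cut sets → 3 cut set(s).
UPS chain fails [AND]: one cut set from each child combined → 3 × 1 × 1 = 3 cut set(s).
Bus B fails [AND]: one cut set from each child combined → 3 × 1 × 1 = 3 cut set(s).
Utility feed fails [AND]: one cut set from each child combined → 3 × 1 = 3 cut set(s).
Distribution tier unavailable [AND]: one cut set from each child combined → 1 × 1 = 1 cut set(s).
Generator path down [OR]: union of children's cut sets → 2 cut set(s).
Bus A 2 fails [AND]: one cut set from each child combined → 1 × 1 × 1 × 1 = 1 cut set(s).
UPS chain 2 down [OR]: union of children's cut sets → 3 cut set(s).
Data center power outage [OR]: union of children's cut sets → 8 cut set(s).
Minimal cut sets: {Breaker fails, Diesel generator fails, Forward automatic transfer switch fails, Right rectifier lost, Static switch is inoperative, UPS module malfunctions}; {Breaker fails, Diesel generator fails, Forward automatic transfer switch fails, PDU degraded, Right rectifier lost, UPS module malfunctions}; {Auxiliary utility transformer is out, Breaker fails, Diesel generator fails, Forward automatic transfer switch fails, Right rectifier lost, UPS module malfunctions}; {Fuel pump is down, Primary battery string fails}; {Forward static switch 2 trips}; {PDU 2 is down}; {#1 breaker 2 failed, Aft UPS module 2 offline, B utility transformer 2 offline, Left rectifier 2 trips}; {Outboard automatic transfer switch 2 trips}.

8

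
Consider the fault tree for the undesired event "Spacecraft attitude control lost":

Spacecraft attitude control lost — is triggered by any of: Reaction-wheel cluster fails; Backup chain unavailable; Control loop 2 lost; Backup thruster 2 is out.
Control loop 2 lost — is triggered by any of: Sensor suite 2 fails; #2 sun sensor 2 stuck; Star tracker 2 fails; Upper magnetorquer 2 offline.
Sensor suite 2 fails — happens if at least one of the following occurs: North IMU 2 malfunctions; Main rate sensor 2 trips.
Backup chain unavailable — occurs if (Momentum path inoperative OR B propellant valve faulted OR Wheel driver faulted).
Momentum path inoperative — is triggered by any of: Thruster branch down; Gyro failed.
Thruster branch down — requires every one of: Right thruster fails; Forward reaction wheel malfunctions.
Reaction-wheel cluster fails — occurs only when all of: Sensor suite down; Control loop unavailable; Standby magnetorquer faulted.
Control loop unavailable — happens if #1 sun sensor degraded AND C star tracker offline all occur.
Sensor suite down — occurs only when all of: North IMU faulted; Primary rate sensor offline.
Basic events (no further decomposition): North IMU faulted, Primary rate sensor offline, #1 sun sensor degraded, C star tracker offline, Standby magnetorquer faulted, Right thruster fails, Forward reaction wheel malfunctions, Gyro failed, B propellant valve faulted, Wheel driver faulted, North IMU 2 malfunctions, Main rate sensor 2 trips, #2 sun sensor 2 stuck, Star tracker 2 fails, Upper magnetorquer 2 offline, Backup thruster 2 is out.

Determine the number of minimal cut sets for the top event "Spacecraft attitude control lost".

11

Sensor suite down [AND]: one cut set from each child combined → 1 × 1 = 1 cut set(s).
Control loop unavailable [AND]: one cut set from each child combined → 1 × 1 = 1 cut set(s).
Reaction-wheel cluster fails [AND]: one cut set from each child combined → 1 × 1 × 1 = 1 cut set(s).
Thruster branch down [AND]: one cut set from each child combined → 1 × 1 = 1 cut set(s).
Momentum path inoperative [OR]: union of children's cut sets → 2 cut set(s).
Backup chain unavailable [OR]: union of children's cut sets → 4 cut set(s).
Sensor suite 2 fails [OR]: union of children's cut sets → 2 cut set(s).
Control loop 2 lost [OR]: union of children's cut sets → 5 cut set(s).
Spacecraft attitude control lost [OR]: union of children's cut sets → 11 cut set(s).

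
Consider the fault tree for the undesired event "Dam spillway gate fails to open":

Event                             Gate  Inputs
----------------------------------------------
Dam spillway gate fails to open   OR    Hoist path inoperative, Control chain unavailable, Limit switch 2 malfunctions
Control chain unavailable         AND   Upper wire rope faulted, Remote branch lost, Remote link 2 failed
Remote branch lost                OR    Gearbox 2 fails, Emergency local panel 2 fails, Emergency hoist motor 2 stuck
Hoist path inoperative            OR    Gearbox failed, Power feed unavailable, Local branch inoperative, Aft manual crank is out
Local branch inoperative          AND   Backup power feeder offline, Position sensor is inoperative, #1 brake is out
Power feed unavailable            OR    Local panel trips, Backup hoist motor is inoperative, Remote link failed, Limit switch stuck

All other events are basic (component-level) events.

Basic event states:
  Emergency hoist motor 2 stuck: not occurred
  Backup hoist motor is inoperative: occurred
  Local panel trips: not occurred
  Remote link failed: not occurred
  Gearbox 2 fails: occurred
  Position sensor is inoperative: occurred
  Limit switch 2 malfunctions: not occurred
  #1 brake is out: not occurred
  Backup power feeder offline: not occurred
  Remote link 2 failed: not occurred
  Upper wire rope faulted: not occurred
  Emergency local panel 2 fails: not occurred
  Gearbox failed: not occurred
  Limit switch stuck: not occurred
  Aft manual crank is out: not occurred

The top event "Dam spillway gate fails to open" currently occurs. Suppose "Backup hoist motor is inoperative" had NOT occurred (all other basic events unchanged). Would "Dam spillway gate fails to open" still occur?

Counterfactual: set "Backup hoist motor is inoperative" to not occurred.
Power feed unavailable [OR]: Local panel trips=not, Backup hoist motor is inoperative=not, Remote link failed=not, Limit switch stuck=not → no input occurs → does not occur.
Local branch inoperative [AND]: Backup power feeder offline=not, Position sensor is inoperative=occurs, #1 brake is out=not → not all inputs occur → does not occur.
Hoist path inoperative [OR]: Gearbox failed=not, Power feed unavailable=not, Local branch inoperative=not, Aft manual crank is out=not → no input occurs → does not occur.
Remote branch lost [OR]: Gearbox 2 fails=occurs, Emergency local panel 2 fails=not, Emergency hoist motor 2 stuck=not → at least one input occurs → occurs.
Control chain unavailable [AND]: Upper wire rope faulted=not, Remote branch lost=occurs, Remote link 2 failed=not → not all inputs occur → does not occur.
Dam spillway gate fails to open [OR]: Hoist path inoperative=not, Control chain unavailable=not, Limit switch 2 malfunctions=not → no input occurs → does not occur.

No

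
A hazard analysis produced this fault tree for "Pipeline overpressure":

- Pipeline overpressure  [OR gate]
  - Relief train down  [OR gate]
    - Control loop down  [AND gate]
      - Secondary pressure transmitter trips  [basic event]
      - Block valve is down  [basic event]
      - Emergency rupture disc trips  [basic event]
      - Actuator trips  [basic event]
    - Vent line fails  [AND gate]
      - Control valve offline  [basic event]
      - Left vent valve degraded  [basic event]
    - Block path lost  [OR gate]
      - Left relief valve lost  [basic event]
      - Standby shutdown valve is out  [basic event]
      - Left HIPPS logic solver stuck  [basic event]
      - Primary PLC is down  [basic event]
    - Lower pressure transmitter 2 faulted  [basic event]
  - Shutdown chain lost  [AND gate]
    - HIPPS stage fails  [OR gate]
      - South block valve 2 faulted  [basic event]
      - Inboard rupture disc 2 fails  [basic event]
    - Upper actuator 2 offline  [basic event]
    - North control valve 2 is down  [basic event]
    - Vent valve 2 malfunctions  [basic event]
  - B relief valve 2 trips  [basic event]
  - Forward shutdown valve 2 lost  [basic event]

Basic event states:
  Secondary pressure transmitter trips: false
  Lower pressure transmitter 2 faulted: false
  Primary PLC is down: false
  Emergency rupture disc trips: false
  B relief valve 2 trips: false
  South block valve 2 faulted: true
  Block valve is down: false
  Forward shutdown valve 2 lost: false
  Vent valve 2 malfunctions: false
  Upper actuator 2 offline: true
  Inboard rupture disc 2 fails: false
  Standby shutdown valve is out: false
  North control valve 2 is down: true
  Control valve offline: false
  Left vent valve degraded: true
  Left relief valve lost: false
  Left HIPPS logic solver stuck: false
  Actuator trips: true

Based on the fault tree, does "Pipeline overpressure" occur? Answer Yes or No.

Control loop down [AND]: Secondary pressure transmitter trips=not, Block valve is down=not, Emergency rupture disc trips=not, Actuator trips=occurs → not all inputs occur → does not occur.
Vent line fails [AND]: Control valve offline=not, Left vent valve degraded=occurs → not all inputs occur → does not occur.
Block path lost [OR]: Left relief valve lost=not, Standby shutdown valve is out=not, Left HIPPS logic solver stuck=not, Primary PLC is down=not → no input occurs → does not occur.
Relief train down [OR]: Control loop down=not, Vent line fails=not, Block path lost=not, Lower pressure transmitter 2 faulted=not → no input occurs → does not occur.
HIPPS stage fails [OR]: South block valve 2 faulted=occurs, Inboard rupture disc 2 fails=not → at least one input occurs → occurs.
Shutdown chain lost [AND]: HIPPS stage fails=occurs, Upper actuator 2 offline=occurs, North control valve 2 is down=occurs, Vent valve 2 malfunctions=not → not all inputs occur → does not occur.
Pipeline overpressure [OR]: Relief train down=not, Shutdown chain lost=not, B relief valve 2 trips=not, Forward shutdown valve 2 lost=not → no input occurs → does not occur.

No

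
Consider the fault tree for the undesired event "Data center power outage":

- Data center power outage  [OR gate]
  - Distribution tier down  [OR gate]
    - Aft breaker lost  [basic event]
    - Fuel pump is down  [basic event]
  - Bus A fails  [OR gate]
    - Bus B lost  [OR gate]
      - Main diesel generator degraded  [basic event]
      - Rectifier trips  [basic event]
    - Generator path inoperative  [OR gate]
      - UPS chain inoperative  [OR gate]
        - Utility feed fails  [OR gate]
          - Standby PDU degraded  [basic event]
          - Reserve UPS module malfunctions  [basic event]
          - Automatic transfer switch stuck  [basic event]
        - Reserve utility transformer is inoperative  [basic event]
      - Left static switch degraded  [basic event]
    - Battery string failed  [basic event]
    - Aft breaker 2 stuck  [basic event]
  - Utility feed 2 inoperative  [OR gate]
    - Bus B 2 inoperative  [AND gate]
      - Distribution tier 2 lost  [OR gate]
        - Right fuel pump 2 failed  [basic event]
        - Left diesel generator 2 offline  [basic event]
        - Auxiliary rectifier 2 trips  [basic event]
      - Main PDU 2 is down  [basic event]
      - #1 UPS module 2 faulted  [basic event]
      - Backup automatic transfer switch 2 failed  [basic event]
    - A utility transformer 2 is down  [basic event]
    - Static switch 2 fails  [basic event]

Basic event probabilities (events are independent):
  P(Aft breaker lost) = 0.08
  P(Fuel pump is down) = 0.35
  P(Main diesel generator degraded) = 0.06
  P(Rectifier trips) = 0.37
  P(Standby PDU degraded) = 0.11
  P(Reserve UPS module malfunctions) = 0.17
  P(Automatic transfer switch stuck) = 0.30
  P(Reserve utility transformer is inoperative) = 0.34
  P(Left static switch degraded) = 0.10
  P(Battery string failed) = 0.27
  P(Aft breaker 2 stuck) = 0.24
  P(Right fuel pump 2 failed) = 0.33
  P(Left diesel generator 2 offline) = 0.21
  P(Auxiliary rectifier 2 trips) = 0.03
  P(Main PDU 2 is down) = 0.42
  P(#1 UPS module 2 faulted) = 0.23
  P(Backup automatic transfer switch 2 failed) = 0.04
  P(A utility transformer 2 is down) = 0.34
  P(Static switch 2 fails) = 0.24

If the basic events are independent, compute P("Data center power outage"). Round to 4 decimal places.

P(Distribution tier down) [OR] = 1 − (1−0.08) × (1−0.35) = 0.402000
P(Bus B lost) [OR] = 1 − (1−0.06) × (1−0.37) = 0.407800
P(Utility feed fails) [OR] = 1 − (1−0.11) × (1−0.17) × (1−0.30) = 0.482910
P(UPS chain inoperative) [OR] = 1 − (1−0.482910) × (1−0.34) = 0.658721
P(Generator path inoperative) [OR] = 1 − (1−0.658721) × (1−0.10) = 0.692849
P(Bus A fails) [OR] = 1 − (1−0.407800) × (1−0.692849) × (1−0.27) × (1−0.24) = 0.899085
P(Distribution tier 2 lost) [OR] = 1 − (1−0.33) × (1−0.21) × (1−0.03) = 0.486579
P(Bus B 2 inoperative) [AND] = 0.486579 × 0.42 × 0.23 × 0.04 = 0.001880
P(Utility feed 2 inoperative) [OR] = 1 − (1−0.001880) × (1−0.34) × (1−0.24) = 0.499343
P(Data center power outage) [OR] = 1 − (1−0.402000) × (1−0.899085) × (1−0.499343) = 0.969787
Rounded to 4 decimal places: P(Data center power outage) ≈ 0.9698.

0.9698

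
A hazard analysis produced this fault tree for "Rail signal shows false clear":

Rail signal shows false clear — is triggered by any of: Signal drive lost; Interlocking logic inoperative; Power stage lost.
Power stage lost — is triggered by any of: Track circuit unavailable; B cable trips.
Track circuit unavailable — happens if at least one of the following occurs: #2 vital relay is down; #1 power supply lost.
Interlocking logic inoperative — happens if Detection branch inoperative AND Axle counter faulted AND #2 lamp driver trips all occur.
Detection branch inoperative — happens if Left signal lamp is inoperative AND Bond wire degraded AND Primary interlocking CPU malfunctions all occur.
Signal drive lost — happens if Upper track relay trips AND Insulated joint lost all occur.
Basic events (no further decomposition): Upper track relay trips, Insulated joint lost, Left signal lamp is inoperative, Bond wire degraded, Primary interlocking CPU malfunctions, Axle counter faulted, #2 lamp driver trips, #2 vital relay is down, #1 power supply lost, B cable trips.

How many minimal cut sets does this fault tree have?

5

Signal drive lost [AND]: one cut set from each child combined → 1 × 1 = 1 cut set(s).
Detection branch inoperative [AND]: one cut set from each child combined → 1 × 1 × 1 = 1 cut set(s).
Interlocking logic inoperative [AND]: one cut set from each child combined → 1 × 1 × 1 = 1 cut set(s).
Track circuit unavailable [OR]: union of children's cut sets → 2 cut set(s).
Power stage lost [OR]: union of children's cut sets → 3 cut set(s).
Rail signal shows false clear [OR]: union of children's cut sets → 5 cut set(s).
Minimal cut sets: {Insulated joint lost, Upper track relay trips}; {#2 lamp driver trips, Axle counter faulted, Bond wire degraded, Left signal lamp is inoperative, Primary interlocking CPU malfunctions}; {#2 vital relay is down}; {#1 power supply lost}; {B cable trips}.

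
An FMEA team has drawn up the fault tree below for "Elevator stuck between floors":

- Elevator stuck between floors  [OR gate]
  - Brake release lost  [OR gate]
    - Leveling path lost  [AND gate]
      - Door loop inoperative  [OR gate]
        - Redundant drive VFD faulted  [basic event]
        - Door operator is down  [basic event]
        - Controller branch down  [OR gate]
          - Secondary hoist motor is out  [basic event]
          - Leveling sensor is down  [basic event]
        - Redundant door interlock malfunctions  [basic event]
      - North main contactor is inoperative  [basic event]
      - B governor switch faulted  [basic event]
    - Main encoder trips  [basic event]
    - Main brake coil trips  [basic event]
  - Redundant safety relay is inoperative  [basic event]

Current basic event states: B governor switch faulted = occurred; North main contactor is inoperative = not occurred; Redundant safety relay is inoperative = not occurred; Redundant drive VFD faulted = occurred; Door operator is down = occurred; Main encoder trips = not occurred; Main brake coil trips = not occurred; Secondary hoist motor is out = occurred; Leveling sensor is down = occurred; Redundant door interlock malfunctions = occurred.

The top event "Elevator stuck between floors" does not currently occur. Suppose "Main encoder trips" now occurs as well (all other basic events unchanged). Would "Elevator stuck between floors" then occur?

Counterfactual: set "Main encoder trips" to occurred.
Controller branch down [OR]: Secondary hoist motor is out=occurs, Leveling sensor is down=occurs → at least one input occurs → occurs.
Door loop inoperative [OR]: Redundant drive VFD faulted=occurs, Door operator is down=occurs, Controller branch down=occurs, Redundant door interlock malfunctions=occurs → at least one input occurs → occurs.
Leveling path lost [AND]: Door loop inoperative=occurs, North main contactor is inoperative=not, B governor switch faulted=occurs → not all inputs occur → does not occur.
Brake release lost [OR]: Leveling path lost=not, Main encoder trips=occurs, Main brake coil trips=not → at least one input occurs → occurs.
Elevator stuck between floors [OR]: Brake release lost=occurs, Redundant safety relay is inoperative=not → at least one input occurs → occurs.

Yes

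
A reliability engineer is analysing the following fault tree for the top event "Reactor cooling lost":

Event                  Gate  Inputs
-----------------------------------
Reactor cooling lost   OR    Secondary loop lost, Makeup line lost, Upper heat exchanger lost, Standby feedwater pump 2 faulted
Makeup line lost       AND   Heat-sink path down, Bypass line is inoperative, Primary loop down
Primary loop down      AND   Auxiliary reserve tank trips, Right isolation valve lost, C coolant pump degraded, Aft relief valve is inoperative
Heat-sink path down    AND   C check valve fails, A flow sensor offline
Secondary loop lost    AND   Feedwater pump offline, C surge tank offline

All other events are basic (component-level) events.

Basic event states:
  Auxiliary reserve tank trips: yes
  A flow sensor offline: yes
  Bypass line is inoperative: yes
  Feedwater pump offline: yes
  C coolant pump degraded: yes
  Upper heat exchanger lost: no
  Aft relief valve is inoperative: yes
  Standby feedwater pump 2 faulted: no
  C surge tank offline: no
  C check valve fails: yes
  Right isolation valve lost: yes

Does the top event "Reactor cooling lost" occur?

Yes

Secondary loop lost [AND]: Feedwater pump offline=occurs, C surge tank offline=not → not all inputs occur → does not occur.
Heat-sink path down [AND]: C check valve fails=occurs, A flow sensor offline=occurs → all inputs occur → occurs.
Primary loop down [AND]: Auxiliary reserve tank trips=occurs, Right isolation valve lost=occurs, C coolant pump degraded=occurs, Aft relief valve is inoperative=occurs → all inputs occur → occurs.
Makeup line lost [AND]: Heat-sink path down=occurs, Bypass line is inoperative=occurs, Primary loop down=occurs → all inputs occur → occurs.
Reactor cooling lost [OR]: Secondary loop lost=not, Makeup line lost=occurs, Upper heat exchanger lost=not, Standby feedwater pump 2 faulted=not → at least one input occurs → occurs.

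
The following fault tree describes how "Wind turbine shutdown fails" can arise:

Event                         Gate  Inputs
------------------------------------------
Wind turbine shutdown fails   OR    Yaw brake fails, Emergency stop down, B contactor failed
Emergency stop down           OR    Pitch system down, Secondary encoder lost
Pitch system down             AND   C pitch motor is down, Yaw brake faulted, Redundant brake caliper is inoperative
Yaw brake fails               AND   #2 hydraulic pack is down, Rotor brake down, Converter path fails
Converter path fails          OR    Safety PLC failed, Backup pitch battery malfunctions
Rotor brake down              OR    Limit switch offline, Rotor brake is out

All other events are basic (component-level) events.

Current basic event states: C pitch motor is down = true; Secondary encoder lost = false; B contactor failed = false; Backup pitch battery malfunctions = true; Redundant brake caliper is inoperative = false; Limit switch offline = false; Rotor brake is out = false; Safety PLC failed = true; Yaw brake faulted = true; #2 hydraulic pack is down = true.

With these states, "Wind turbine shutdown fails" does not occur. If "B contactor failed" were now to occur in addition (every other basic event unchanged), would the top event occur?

Yes

Counterfactual: set "B contactor failed" to occurred.
Rotor brake down [OR]: Limit switch offline=not, Rotor brake is out=not → no input occurs → does not occur.
Converter path fails [OR]: Safety PLC failed=occurs, Backup pitch battery malfunctions=occurs → at least one input occurs → occurs.
Yaw brake fails [AND]: #2 hydraulic pack is down=occurs, Rotor brake down=not, Converter path fails=occurs → not all inputs occur → does not occur.
Pitch system down [AND]: C pitch motor is down=occurs, Yaw brake faulted=occurs, Redundant brake caliper is inoperative=not → not all inputs occur → does not occur.
Emergency stop down [OR]: Pitch system down=not, Secondary encoder lost=not → no input occurs → does not occur.
Wind turbine shutdown fails [OR]: Yaw brake fails=not, Emergency stop down=not, B contactor failed=occurs → at least one input occurs → occurs.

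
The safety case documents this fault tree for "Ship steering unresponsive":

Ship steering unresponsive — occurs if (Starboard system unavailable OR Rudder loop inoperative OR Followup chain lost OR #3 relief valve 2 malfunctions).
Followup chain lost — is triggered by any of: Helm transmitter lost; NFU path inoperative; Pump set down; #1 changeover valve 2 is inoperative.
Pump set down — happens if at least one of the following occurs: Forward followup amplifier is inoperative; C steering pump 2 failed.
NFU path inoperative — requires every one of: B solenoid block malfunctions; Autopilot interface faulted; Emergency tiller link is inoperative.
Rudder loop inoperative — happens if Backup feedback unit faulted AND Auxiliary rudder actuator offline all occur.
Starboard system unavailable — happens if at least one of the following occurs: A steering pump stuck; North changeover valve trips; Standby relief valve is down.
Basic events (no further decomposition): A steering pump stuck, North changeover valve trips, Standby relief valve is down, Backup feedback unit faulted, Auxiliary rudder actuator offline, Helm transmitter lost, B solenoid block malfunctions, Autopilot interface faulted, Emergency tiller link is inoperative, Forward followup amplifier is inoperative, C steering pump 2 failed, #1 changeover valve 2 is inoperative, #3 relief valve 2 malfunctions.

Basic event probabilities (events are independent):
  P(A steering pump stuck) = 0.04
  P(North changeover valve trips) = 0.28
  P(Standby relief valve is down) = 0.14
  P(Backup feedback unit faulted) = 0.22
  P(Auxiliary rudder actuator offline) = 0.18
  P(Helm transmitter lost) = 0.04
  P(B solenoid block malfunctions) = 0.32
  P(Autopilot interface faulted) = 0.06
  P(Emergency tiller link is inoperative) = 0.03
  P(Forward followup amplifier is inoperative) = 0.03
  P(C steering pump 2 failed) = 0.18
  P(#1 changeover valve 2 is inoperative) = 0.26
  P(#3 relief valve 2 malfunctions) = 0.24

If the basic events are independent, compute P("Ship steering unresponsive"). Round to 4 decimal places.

0.7550

P(Starboard system unavailable) [OR] = 1 − (1−0.04) × (1−0.28) × (1−0.14) = 0.405568
P(Rudder loop inoperative) [AND] = 0.22 × 0.18 = 0.039600
P(NFU path inoperative) [AND] = 0.32 × 0.06 × 0.03 = 0.000576
P(Pump set down) [OR] = 1 − (1−0.03) × (1−0.18) = 0.204600
P(Followup chain lost) [OR] = 1 − (1−0.04) × (1−0.000576) × (1−0.204600) × (1−0.26) = 0.435273
P(Ship steering unresponsive) [OR] = 1 − (1−0.405568) × (1−0.039600) × (1−0.435273) × (1−0.24) = 0.754977
Rounded to 4 decimal places: P(Ship steering unresponsive) ≈ 0.7550.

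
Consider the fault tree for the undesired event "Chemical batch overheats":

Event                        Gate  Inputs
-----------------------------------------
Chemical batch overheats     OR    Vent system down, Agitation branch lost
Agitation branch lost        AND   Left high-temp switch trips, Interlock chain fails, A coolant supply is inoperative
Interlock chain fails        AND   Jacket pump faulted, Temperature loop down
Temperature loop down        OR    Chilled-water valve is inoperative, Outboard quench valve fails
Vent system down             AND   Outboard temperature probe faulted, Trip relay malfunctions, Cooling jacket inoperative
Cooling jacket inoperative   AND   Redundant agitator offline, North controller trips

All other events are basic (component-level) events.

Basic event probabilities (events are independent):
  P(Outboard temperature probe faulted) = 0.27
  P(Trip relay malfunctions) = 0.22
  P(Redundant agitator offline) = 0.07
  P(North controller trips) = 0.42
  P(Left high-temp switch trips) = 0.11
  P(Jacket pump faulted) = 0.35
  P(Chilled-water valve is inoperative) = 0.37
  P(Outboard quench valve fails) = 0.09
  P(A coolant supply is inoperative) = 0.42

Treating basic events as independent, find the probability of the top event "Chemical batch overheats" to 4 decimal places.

P(Cooling jacket inoperative) [AND] = 0.07 × 0.42 = 0.029400
P(Vent system down) [AND] = 0.27 × 0.22 × 0.029400 = 0.001746
P(Temperature loop down) [OR] = 1 − (1−0.37) × (1−0.09) = 0.426700
P(Interlock chain fails) [AND] = 0.35 × 0.426700 = 0.149345
P(Agitation branch lost) [AND] = 0.11 × 0.149345 × 0.42 = 0.006900
P(Chemical batch overheats) [OR] = 1 − (1−0.001746) × (1−0.006900) = 0.008634
Rounded to 4 decimal places: P(Chemical batch overheats) ≈ 0.0086.

0.0086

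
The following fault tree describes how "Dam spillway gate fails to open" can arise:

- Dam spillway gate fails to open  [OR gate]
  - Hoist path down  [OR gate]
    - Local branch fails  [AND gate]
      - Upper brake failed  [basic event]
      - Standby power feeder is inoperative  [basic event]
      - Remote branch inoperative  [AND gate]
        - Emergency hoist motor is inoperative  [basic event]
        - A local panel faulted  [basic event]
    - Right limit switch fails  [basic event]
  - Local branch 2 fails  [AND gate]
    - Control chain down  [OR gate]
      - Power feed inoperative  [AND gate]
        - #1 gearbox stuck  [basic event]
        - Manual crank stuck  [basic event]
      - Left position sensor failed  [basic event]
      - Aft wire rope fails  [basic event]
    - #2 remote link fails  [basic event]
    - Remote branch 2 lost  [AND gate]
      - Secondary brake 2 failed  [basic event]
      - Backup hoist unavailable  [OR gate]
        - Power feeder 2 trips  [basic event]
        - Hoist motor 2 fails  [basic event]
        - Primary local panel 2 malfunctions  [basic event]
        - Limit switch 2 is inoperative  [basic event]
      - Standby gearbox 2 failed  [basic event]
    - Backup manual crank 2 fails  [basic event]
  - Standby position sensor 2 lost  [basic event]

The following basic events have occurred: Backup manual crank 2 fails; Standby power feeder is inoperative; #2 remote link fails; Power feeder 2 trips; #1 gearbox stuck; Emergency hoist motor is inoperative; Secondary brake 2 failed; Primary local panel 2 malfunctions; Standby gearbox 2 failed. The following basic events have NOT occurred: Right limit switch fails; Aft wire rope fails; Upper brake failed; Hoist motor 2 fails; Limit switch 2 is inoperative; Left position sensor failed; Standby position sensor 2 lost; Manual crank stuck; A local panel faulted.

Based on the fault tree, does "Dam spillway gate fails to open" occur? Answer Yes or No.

No

Remote branch inoperative [AND]: Emergency hoist motor is inoperative=occurs, A local panel faulted=not → not all inputs occur → does not occur.
Local branch fails [AND]: Upper brake failed=not, Standby power feeder is inoperative=occurs, Remote branch inoperative=not → not all inputs occur → does not occur.
Hoist path down [OR]: Local branch fails=not, Right limit switch fails=not → no input occurs → does not occur.
Power feed inoperative [AND]: #1 gearbox stuck=occurs, Manual crank stuck=not → not all inputs occur → does not occur.
Control chain down [OR]: Power feed inoperative=not, Left position sensor failed=not, Aft wire rope fails=not → no input occurs → does not occur.
Backup hoist unavailable [OR]: Power feeder 2 trips=occurs, Hoist motor 2 fails=not, Primary local panel 2 malfunctions=occurs, Limit switch 2 is inoperative=not → at least one input occurs → occurs.
Remote branch 2 lost [AND]: Secondary brake 2 failed=occurs, Backup hoist unavailable=occurs, Standby gearbox 2 failed=occurs → all inputs occur → occurs.
Local branch 2 fails [AND]: Control chain down=not, #2 remote link fails=occurs, Remote branch 2 lost=occurs, Backup manual crank 2 fails=occurs → not all inputs occur → does not occur.
Dam spillway gate fails to open [OR]: Hoist path down=not, Local branch 2 fails=not, Standby position sensor 2 lost=not → no input occurs → does not occur.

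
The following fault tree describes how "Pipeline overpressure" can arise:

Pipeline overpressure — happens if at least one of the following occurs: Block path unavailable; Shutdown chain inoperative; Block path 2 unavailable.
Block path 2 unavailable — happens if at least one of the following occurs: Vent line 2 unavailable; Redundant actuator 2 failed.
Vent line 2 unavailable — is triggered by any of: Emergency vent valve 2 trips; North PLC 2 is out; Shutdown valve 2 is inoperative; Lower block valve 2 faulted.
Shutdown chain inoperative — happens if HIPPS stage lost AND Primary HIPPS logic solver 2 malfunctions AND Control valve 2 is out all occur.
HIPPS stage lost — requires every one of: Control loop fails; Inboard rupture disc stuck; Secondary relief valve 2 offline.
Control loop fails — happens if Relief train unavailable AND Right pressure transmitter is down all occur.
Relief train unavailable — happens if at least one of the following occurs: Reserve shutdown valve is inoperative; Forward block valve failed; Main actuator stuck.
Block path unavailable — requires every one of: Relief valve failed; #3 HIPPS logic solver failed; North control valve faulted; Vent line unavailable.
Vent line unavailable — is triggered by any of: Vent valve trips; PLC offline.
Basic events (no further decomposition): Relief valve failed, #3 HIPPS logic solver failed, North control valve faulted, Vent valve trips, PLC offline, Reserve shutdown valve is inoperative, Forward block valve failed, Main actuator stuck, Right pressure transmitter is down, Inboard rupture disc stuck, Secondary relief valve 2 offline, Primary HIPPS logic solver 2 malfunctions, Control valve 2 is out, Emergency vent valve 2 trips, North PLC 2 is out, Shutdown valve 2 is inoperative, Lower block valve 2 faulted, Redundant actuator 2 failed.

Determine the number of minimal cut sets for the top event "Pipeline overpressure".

Vent line unavailable [OR]: union of children's cut sets → 2 cut set(s).
Block path unavailable [AND]: one cut set from each child combined → 1 × 1 × 1 × 2 = 2 cut set(s).
Relief train unavailable [OR]: union of children's cut sets → 3 cut set(s).
Control loop fails [AND]: one cut set from each child combined → 3 × 1 = 3 cut set(s).
HIPPS stage lost [AND]: one cut set from each child combined → 3 × 1 × 1 = 3 cut set(s).
Shutdown chain inoperative [AND]: one cut set from each child combined → 3 × 1 × 1 = 3 cut set(s).
Vent line 2 unavailable [OR]: union of children's cut sets → 4 cut set(s).
Block path 2 unavailable [OR]: union of children's cut sets → 5 cut set(s).
Pipeline overpressure [OR]: union of children's cut sets → 10 cut set(s).
Minimal cut sets: {#3 HIPPS logic solver failed, North control valve faulted, Relief valve failed, Vent valve trips}; {#3 HIPPS logic solver failed, North control valve faulted, PLC offline, Relief valve failed}; {Control valve 2 is out, Inboard rupture disc stuck, Primary HIPPS logic solver 2 malfunctions, Reserve shutdown valve is inoperative, Right pressure transmitter is down, Secondary relief valve 2 offline}; {Control valve 2 is out, Forward block valve failed, Inboard rupture disc stuck, Primary HIPPS logic solver 2 malfunctions, Right pressure transmitter is down, Secondary relief valve 2 offline}; {Control valve 2 is out, Inboard rupture disc stuck, Main actuator stuck, Primary HIPPS logic solver 2 malfunctions, Right pressure transmitter is down, Secondary relief valve 2 offline}; {Emergency vent valve 2 trips}; {North PLC 2 is out}; {Shutdown valve 2 is inoperative}; {Lower block valve 2 faulted}; {Redundant actuator 2 failed}.

10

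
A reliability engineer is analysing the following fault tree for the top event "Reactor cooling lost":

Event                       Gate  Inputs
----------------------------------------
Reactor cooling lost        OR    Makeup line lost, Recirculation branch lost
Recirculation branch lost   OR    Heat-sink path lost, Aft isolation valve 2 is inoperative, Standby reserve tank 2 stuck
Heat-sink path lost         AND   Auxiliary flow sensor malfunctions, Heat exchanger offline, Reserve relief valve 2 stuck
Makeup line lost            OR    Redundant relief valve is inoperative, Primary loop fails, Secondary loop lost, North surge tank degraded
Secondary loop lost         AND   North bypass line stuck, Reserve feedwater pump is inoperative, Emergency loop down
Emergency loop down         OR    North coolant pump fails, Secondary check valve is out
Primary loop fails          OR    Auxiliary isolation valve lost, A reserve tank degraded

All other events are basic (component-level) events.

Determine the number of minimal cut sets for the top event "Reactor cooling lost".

9

Primary loop fails [OR]: union of children's cut sets → 2 cut set(s).
Emergency loop down [OR]: union of children's cut sets → 2 cut set(s).
Secondary loop lost [AND]: one cut set from each child combined → 1 × 1 × 2 = 2 cut set(s).
Makeup line lost [OR]: union of children's cut sets → 6 cut set(s).
Heat-sink path lost [AND]: one cut set from each child combined → 1 × 1 × 1 = 1 cut set(s).
Recirculation branch lost [OR]: union of children's cut sets → 3 cut set(s).
Reactor cooling lost [OR]: union of children's cut sets → 9 cut set(s).
Minimal cut sets: {Redundant relief valve is inoperative}; {Auxiliary isolation valve lost}; {A reserve tank degraded}; {North bypass line stuck, North coolant pump fails, Reserve feedwater pump is inoperative}; {North bypass line stuck, Reserve feedwater pump is inoperative, Secondary check valve is out}; {North surge tank degraded}; {Auxiliary flow sensor malfunctions, Heat exchanger offline, Reserve relief valve 2 stuck}; {Aft isolation valve 2 is inoperative}; {Standby reserve tank 2 stuck}.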